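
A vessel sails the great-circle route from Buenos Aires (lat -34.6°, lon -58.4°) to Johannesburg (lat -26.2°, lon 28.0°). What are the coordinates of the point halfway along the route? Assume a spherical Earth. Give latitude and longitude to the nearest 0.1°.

≈ lat -38.8°, lon -12.9°

Convert each endpoint to a unit vector on the sphere (x = cos φ cos λ, y = cos φ sin λ, z = sin φ).
The central angle between the endpoints is δ = arccos(p₁·p₂) ≈ 1.269 rad (72.7°).
Interpolate at f = 1/2 with slerp weights a = sin((1−f)δ)/sin δ ≈ 0.621, b = sin(fδ)/sin δ ≈ 0.621.
p = a·p₁ + b·p₂ ≈ (0.760, -0.174, -0.627); φ = arcsin(p_z) ≈ -38.81°, λ = atan2(p_y, p_x) ≈ -12.88°.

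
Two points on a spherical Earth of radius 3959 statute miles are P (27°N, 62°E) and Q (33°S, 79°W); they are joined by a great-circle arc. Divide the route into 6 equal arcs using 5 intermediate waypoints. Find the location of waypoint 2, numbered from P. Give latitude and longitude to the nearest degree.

From cos δ = sin φ₁ sin φ₂ + cos φ₁ cos φ₂ cos Δλ, the central angle is δ ≈ 2.546 rad (145.9°).
Interpolate at f = 2/6 with slerp weights a = sin((1−f)δ)/sin δ ≈ 1.769, b = sin(fδ)/sin δ ≈ 1.338.
p = a·p₁ + b·p₂ ≈ (0.954, 0.290, 0.074); φ = arcsin(p_z) ≈ 4.26°, λ = atan2(p_y, p_x) ≈ 16.90°.

≈ (4°N, 17°E)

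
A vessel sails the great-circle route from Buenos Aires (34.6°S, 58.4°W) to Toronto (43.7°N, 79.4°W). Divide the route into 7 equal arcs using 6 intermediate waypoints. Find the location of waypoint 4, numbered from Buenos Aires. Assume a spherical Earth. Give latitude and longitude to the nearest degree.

≈ 10°N, 69°W

The haversine formula gives a central angle δ ≈ 1.407 rad (80.6°) between the endpoints.
Interpolate at f = 4/7 with slerp weights a = sin((1−f)δ)/sin δ ≈ 0.575, b = sin(fδ)/sin δ ≈ 0.730.
p = a·p₁ + b·p₂ ≈ (0.345, -0.922, 0.178); φ = arcsin(p_z) ≈ 10.25°, λ = atan2(p_y, p_x) ≈ -69.48°.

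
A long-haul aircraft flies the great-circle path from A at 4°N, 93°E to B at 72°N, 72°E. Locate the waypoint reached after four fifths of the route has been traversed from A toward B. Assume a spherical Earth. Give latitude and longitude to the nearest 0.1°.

Write both endpoints as unit vectors p₁, p₂ with components (cos φ cos λ, cos φ sin λ, sin φ).
The central angle between the endpoints is δ = arccos(p₁·p₂) ≈ 1.209 rad (69.3°).
Interpolate at f = 4/5 with slerp weights a = sin((1−f)δ)/sin δ ≈ 0.256, b = sin(fδ)/sin δ ≈ 0.880.
p = a·p₁ + b·p₂ ≈ (0.071, 0.514, 0.855); φ = arcsin(p_z) ≈ 58.76°, λ = atan2(p_y, p_x) ≈ 82.17°.

≈ 58.8°N, 82.2°E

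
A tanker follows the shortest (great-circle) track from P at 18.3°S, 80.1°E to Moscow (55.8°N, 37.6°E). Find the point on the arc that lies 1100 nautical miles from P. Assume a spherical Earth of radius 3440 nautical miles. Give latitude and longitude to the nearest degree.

From cos δ = sin φ₁ sin φ₂ + cos φ₁ cos φ₂ cos Δλ, the central angle is δ ≈ 1.437 rad (82.3°). The total great-circle distance is δ·R ≈ 1.437 × 3440 ≈ 4942 nmi, so the target fraction is f = 1100/4942 ≈ 0.223.
Interpolate at f ≈ 0.223 with slerp weights a = sin((1−f)δ)/sin δ ≈ 0.907, b = sin(fδ)/sin δ ≈ 0.317.
p = a·p₁ + b·p₂ ≈ (0.289, 0.957, -0.022); φ = arcsin(p_z) ≈ -1.28°, λ = atan2(p_y, p_x) ≈ 73.18°.

≈ 1°S, 73°E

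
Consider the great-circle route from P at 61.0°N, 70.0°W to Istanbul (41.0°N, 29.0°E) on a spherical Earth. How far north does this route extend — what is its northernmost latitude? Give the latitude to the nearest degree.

≈ 65°N

The great circle lies in the plane with unit normal n̂ = (p₁ × p₂)/|p₁ × p₂|.
Here n̂_z ≈ +0.422; the vertex latitude is φ_max = arccos|n̂_z| ≈ 65.0°.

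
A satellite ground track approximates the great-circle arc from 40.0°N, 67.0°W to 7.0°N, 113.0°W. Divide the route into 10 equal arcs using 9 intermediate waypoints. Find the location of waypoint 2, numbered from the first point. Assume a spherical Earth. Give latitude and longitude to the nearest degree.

Convert each endpoint to a unit vector on the sphere (x = cos φ cos λ, y = cos φ sin λ, z = sin φ).
The central angle between the endpoints is δ = arccos(p₁·p₂) ≈ 0.919 rad (52.7°).
Interpolate at f = 2/10 with slerp weights a = sin((1−f)δ)/sin δ ≈ 0.844, b = sin(fδ)/sin δ ≈ 0.230.
p = a·p₁ + b·p₂ ≈ (0.163, -0.805, 0.570); φ = arcsin(p_z) ≈ 34.77°, λ = atan2(p_y, p_x) ≈ -78.53°.

≈ 35°N, 79°W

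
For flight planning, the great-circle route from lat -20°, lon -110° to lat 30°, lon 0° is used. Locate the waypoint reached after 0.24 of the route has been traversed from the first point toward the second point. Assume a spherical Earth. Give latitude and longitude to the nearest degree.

≈ lat -7°, lon -84°

Write both endpoints as unit vectors p₁, p₂ with components (cos φ cos λ, cos φ sin λ, sin φ).
The central angle between the endpoints is δ = arccos(p₁·p₂) ≈ 2.037 rad (116.7°).
Interpolate at f = 0.24 with slerp weights a = sin((1−f)δ)/sin δ ≈ 1.119, b = sin(fδ)/sin δ ≈ 0.526.
p = a·p₁ + b·p₂ ≈ (0.096, -0.988, -0.120); φ = arcsin(p_z) ≈ -6.89°, λ = atan2(p_y, p_x) ≈ -84.48°.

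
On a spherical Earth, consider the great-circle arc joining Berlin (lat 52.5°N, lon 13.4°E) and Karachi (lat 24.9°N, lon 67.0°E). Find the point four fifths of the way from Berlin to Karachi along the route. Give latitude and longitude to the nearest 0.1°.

≈ lat 32.1°N, lon 59.5°E

Convert each endpoint to a unit vector on the sphere (x = cos φ cos λ, y = cos φ sin λ, z = sin φ).
The central angle between the endpoints is δ = arccos(p₁·p₂) ≈ 0.848 rad (48.6°).
Interpolate at f = 4/5 with slerp weights a = sin((1−f)δ)/sin δ ≈ 0.225, b = sin(fδ)/sin δ ≈ 0.837.
p = a·p₁ + b·p₂ ≈ (0.430, 0.730, 0.531); φ = arcsin(p_z) ≈ 32.06°, λ = atan2(p_y, p_x) ≈ 59.52°.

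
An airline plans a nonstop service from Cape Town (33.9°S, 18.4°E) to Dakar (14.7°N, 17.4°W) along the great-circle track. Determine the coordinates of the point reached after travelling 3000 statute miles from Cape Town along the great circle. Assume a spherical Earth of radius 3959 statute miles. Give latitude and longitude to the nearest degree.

≈ 1°N, 8°W

Write both endpoints as unit vectors p₁, p₂ with components (cos φ cos λ, cos φ sin λ, sin φ).
The central angle between the endpoints is δ = arccos(p₁·p₂) ≈ 1.036 rad (59.4°). The total great-circle distance is δ·R ≈ 1.036 × 3959 ≈ 4102 mi, so the target fraction is f = 3000/4102 ≈ 0.731.
Interpolate at f ≈ 0.731 with slerp weights a = sin((1−f)δ)/sin δ ≈ 0.319, b = sin(fδ)/sin δ ≈ 0.799.
p = a·p₁ + b·p₂ ≈ (0.989, -0.147, 0.025); φ = arcsin(p_z) ≈ 1.41°, λ = atan2(p_y, p_x) ≈ -8.48°.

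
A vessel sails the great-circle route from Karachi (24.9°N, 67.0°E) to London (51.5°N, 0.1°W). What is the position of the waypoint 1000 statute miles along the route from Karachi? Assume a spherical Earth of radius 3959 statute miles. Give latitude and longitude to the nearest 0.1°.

Write both endpoints as unit vectors p₁, p₂ with components (cos φ cos λ, cos φ sin λ, sin φ).
The central angle between the endpoints is δ = arccos(p₁·p₂) ≈ 0.989 rad (56.7°). The total great-circle distance is δ·R ≈ 0.989 × 3959 ≈ 3917 mi, so the target fraction is f = 1000/3917 ≈ 0.255.
Interpolate at f ≈ 0.255 with slerp weights a = sin((1−f)δ)/sin δ ≈ 0.804, b = sin(fδ)/sin δ ≈ 0.299.
p = a·p₁ + b·p₂ ≈ (0.471, 0.671, 0.573); φ = arcsin(p_z) ≈ 34.93°, λ = atan2(p_y, p_x) ≈ 54.93°.

≈ 34.9°N, 54.9°E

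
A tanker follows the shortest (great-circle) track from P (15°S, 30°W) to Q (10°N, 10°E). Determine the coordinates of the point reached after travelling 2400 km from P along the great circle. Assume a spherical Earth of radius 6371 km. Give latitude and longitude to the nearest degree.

≈ (4°S, 11°W)

Write both endpoints as unit vectors p₁, p₂ with components (cos φ cos λ, cos φ sin λ, sin φ).
The central angle between the endpoints is δ = arccos(p₁·p₂) ≈ 0.818 rad (46.9°). The total great-circle distance is δ·R ≈ 0.818 × 6371 ≈ 5211 km, so the target fraction is f = 2400/5211 ≈ 0.461.
Interpolate at f ≈ 0.461 with slerp weights a = sin((1−f)δ)/sin δ ≈ 0.585, b = sin(fδ)/sin δ ≈ 0.504.
p = a·p₁ + b·p₂ ≈ (0.978, -0.196, -0.064); φ = arcsin(p_z) ≈ -3.66°, λ = atan2(p_y, p_x) ≈ -11.35°.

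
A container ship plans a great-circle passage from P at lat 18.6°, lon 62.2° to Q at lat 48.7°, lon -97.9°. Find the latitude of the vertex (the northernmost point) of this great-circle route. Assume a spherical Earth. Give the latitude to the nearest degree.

≈ 77°

The great circle lies in the plane with unit normal n̂ = (p₁ × p₂)/|p₁ × p₂|.
Here n̂_z ≈ -0.227; the vertex latitude is φ_max = arccos|n̂_z| ≈ 76.9°.
Check via Clairaut: cos φ_max = |cos φ₁| · sin C = cos(18.6°)·sin(13.9°) ≈ 0.227, again giving ≈ 76.9°.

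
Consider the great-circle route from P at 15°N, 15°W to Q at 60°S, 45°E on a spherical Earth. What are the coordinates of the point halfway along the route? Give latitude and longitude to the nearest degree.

Write both endpoints as unit vectors p₁, p₂ with components (cos φ cos λ, cos φ sin λ, sin φ).
The central angle between the endpoints is δ = arccos(p₁·p₂) ≈ 1.553 rad (89.0°).
Interpolate at f = 1/2 with slerp weights a = sin((1−f)δ)/sin δ ≈ 0.701, b = sin(fδ)/sin δ ≈ 0.701.
p = a·p₁ + b·p₂ ≈ (0.902, 0.073, -0.426); φ = arcsin(p_z) ≈ -25.19°, λ = atan2(p_y, p_x) ≈ 4.60°.

≈ 25°S, 5°E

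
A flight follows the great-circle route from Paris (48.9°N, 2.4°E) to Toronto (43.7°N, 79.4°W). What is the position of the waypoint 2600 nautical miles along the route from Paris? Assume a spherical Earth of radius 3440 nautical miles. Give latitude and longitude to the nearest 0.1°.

≈ 49.3°N, 66.2°W

Write both endpoints as unit vectors p₁, p₂ with components (cos φ cos λ, cos φ sin λ, sin φ).
The central angle between the endpoints is δ = arccos(p₁·p₂) ≈ 0.942 rad (54.0°). The total great-circle distance is δ·R ≈ 0.942 × 3440 ≈ 3239 nmi, so the target fraction is f = 2600/3239 ≈ 0.803.
Interpolate at f ≈ 0.803 with slerp weights a = sin((1−f)δ)/sin δ ≈ 0.229, b = sin(fδ)/sin δ ≈ 0.848.
p = a·p₁ + b·p₂ ≈ (0.263, -0.597, 0.758); φ = arcsin(p_z) ≈ 49.32°, λ = atan2(p_y, p_x) ≈ -66.21°.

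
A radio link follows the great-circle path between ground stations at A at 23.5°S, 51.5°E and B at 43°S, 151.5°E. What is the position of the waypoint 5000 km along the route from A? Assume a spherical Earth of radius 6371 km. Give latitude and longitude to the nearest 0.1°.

≈ 46.5°S, 100.0°E

From cos δ = sin φ₁ sin φ₂ + cos φ₁ cos φ₂ cos Δλ, the central angle is δ ≈ 1.415 rad (81.1°). The total great-circle distance is δ·R ≈ 1.415 × 6371 ≈ 9013 km, so the target fraction is f = 5000/9013 ≈ 0.555.
Interpolate at f ≈ 0.555 with slerp weights a = sin((1−f)δ)/sin δ ≈ 0.596, b = sin(fδ)/sin δ ≈ 0.715.
p = a·p₁ + b·p₂ ≈ (-0.119, 0.678, -0.726); φ = arcsin(p_z) ≈ -46.52°, λ = atan2(p_y, p_x) ≈ 99.99°.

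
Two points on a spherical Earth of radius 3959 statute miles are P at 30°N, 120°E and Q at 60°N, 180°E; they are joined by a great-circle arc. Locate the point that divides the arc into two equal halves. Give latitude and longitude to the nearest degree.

≈ 49°N, 141°E

Write both endpoints as unit vectors p₁, p₂ with components (cos φ cos λ, cos φ sin λ, sin φ).
The central angle between the endpoints is δ = arccos(p₁·p₂) ≈ 0.864 rad (49.5°).
Interpolate at f = 1/2 with slerp weights a = sin((1−f)δ)/sin δ ≈ 0.551, b = sin(fδ)/sin δ ≈ 0.551.
p = a·p₁ + b·p₂ ≈ (-0.514, 0.413, 0.752); φ = arcsin(p_z) ≈ 48.77°, λ = atan2(p_y, p_x) ≈ 141.21°.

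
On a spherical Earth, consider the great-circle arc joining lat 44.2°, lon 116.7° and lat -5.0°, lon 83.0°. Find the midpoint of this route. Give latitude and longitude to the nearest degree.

≈ lat 20°, lon 97°

Write both endpoints as unit vectors p₁, p₂ with components (cos φ cos λ, cos φ sin λ, sin φ).
The central angle between the endpoints is δ = arccos(p₁·p₂) ≈ 1.008 rad (57.8°).
Interpolate at f = 1/2 with slerp weights a = sin((1−f)δ)/sin δ ≈ 0.571, b = sin(fδ)/sin δ ≈ 0.571.
p = a·p₁ + b·p₂ ≈ (-0.115, 0.930, 0.348); φ = arcsin(p_z) ≈ 20.39°, λ = atan2(p_y, p_x) ≈ 97.02°.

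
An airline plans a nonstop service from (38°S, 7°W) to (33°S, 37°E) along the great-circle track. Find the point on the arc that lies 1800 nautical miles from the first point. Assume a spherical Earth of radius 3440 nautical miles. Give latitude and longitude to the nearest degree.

Convert each endpoint to a unit vector on the sphere (x = cos φ cos λ, y = cos φ sin λ, z = sin φ).
The central angle between the endpoints is δ = arccos(p₁·p₂) ≈ 0.625 rad (35.8°). The total great-circle distance is δ·R ≈ 0.625 × 3440 ≈ 2151 nmi, so the target fraction is f = 1800/2151 ≈ 0.837.
Interpolate at f ≈ 0.837 with slerp weights a = sin((1−f)δ)/sin δ ≈ 0.174, b = sin(fδ)/sin δ ≈ 0.854.
p = a·p₁ + b·p₂ ≈ (0.708, 0.414, -0.572); φ = arcsin(p_z) ≈ -34.90°, λ = atan2(p_y, p_x) ≈ 30.32°.

≈ (35°S, 30°E)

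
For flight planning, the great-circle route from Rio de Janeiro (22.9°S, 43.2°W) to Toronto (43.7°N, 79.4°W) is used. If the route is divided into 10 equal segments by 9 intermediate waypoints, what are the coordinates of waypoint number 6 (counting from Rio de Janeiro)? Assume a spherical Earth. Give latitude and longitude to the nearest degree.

Write both endpoints as unit vectors p₁, p₂ with components (cos φ cos λ, cos φ sin λ, sin φ).
The central angle between the endpoints is δ = arccos(p₁·p₂) ≈ 1.299 rad (74.4°).
Interpolate at f = 6/10 with slerp weights a = sin((1−f)δ)/sin δ ≈ 0.515, b = sin(fδ)/sin δ ≈ 0.730.
p = a·p₁ + b·p₂ ≈ (0.443, -0.844, 0.304); φ = arcsin(p_z) ≈ 17.67°, λ = atan2(p_y, p_x) ≈ -62.28°.

≈ 18°N, 62°W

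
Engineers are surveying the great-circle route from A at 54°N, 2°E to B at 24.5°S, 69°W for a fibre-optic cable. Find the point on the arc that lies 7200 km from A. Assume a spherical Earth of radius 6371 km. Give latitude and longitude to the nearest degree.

From cos δ = sin φ₁ sin φ₂ + cos φ₁ cos φ₂ cos Δλ, the central angle is δ ≈ 1.733 rad (99.3°). The total great-circle distance is δ·R ≈ 1.733 × 6371 ≈ 11040 km, so the target fraction is f = 7200/11040 ≈ 0.652.
Interpolate at f ≈ 0.652 with slerp weights a = sin((1−f)δ)/sin δ ≈ 0.574, b = sin(fδ)/sin δ ≈ 0.916.
p = a·p₁ + b·p₂ ≈ (0.636, -0.767, 0.085); φ = arcsin(p_z) ≈ 4.86°, λ = atan2(p_y, p_x) ≈ -50.31°.

≈ 5°N, 50°W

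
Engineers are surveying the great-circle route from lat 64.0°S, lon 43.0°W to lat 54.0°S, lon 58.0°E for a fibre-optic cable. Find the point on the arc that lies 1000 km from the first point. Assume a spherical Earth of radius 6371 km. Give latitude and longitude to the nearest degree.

Write both endpoints as unit vectors p₁, p₂ with components (cos φ cos λ, cos φ sin λ, sin φ).
The central angle between the endpoints is δ = arccos(p₁·p₂) ≈ 0.826 rad (47.3°). The total great-circle distance is δ·R ≈ 0.826 × 6371 ≈ 5261 km, so the target fraction is f = 1000/5261 ≈ 0.190.
Interpolate at f ≈ 0.190 with slerp weights a = sin((1−f)δ)/sin δ ≈ 0.844, b = sin(fδ)/sin δ ≈ 0.213.
p = a·p₁ + b·p₂ ≈ (0.337, -0.146, -0.930); φ = arcsin(p_z) ≈ -68.47°, λ = atan2(p_y, p_x) ≈ -23.47°.

≈ lat 68°S, lon 23°W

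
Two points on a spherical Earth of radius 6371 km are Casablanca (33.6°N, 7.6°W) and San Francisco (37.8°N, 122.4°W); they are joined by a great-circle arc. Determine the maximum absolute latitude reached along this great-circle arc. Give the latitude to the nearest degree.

≈ 53°N

The great circle lies in the plane with unit normal n̂ = (p₁ × p₂)/|p₁ × p₂|.
Here n̂_z ≈ -0.599; the vertex latitude is φ_max = arccos|n̂_z| ≈ 53.2°.
Check via Clairaut: cos φ_max = |cos φ₁| · sin C = cos(33.6°)·sin(45.9°) ≈ 0.599, again giving ≈ 53.2°.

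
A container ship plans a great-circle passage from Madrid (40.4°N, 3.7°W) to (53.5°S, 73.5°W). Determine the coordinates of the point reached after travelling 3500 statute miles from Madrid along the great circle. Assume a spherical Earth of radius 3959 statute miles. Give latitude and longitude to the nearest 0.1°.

Write both endpoints as unit vectors p₁, p₂ with components (cos φ cos λ, cos φ sin λ, sin φ).
The central angle between the endpoints is δ = arccos(p₁·p₂) ≈ 1.944 rad (111.4°). The total great-circle distance is δ·R ≈ 1.944 × 3959 ≈ 7696 mi, so the target fraction is f = 3500/7696 ≈ 0.455.
Interpolate at f ≈ 0.455 with slerp weights a = sin((1−f)δ)/sin δ ≈ 0.937, b = sin(fδ)/sin δ ≈ 0.830.
p = a·p₁ + b·p₂ ≈ (0.852, -0.520, -0.060); φ = arcsin(p_z) ≈ -3.46°, λ = atan2(p_y, p_x) ≈ -31.37°.

≈ (3.5°S, 31.4°W)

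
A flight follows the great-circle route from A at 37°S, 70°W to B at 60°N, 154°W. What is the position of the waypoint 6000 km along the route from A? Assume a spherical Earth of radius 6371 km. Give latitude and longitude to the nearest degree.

Write both endpoints as unit vectors p₁, p₂ with components (cos φ cos λ, cos φ sin λ, sin φ).
The central angle between the endpoints is δ = arccos(p₁·p₂) ≈ 2.071 rad (118.6°). The total great-circle distance is δ·R ≈ 2.071 × 6371 ≈ 13193 km, so the target fraction is f = 6000/13193 ≈ 0.455.
Interpolate at f ≈ 0.455 with slerp weights a = sin((1−f)δ)/sin δ ≈ 1.030, b = sin(fδ)/sin δ ≈ 0.921.
p = a·p₁ + b·p₂ ≈ (-0.133, -0.975, 0.178); φ = arcsin(p_z) ≈ 10.25°, λ = atan2(p_y, p_x) ≈ -97.75°.

≈ 10°N, 98°W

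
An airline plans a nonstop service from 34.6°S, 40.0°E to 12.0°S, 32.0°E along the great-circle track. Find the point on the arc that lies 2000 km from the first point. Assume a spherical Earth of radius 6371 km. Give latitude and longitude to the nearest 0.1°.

≈ 17.5°S, 33.7°E

Convert each endpoint to a unit vector on the sphere (x = cos φ cos λ, y = cos φ sin λ, z = sin φ).
The central angle between the endpoints is δ = arccos(p₁·p₂) ≈ 0.414 rad (23.7°). The total great-circle distance is δ·R ≈ 0.414 × 6371 ≈ 2640 km, so the target fraction is f = 2000/2640 ≈ 0.758.
Interpolate at f ≈ 0.758 with slerp weights a = sin((1−f)δ)/sin δ ≈ 0.249, b = sin(fδ)/sin δ ≈ 0.767.
p = a·p₁ + b·p₂ ≈ (0.793, 0.529, -0.301); φ = arcsin(p_z) ≈ -17.51°, λ = atan2(p_y, p_x) ≈ 33.71°.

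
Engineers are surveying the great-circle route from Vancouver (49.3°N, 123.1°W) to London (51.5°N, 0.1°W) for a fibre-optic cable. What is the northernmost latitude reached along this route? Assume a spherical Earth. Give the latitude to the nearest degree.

≈ 68°N

The great circle lies in the plane with unit normal n̂ = (p₁ × p₂)/|p₁ × p₂|.
Here n̂_z ≈ +0.367; the vertex latitude is φ_max = arccos|n̂_z| ≈ 68.5°.
Check via Clairaut: cos φ_max = |cos φ₁| · sin C = cos(49.3°)·sin(34.2°) ≈ 0.367, again giving ≈ 68.5°.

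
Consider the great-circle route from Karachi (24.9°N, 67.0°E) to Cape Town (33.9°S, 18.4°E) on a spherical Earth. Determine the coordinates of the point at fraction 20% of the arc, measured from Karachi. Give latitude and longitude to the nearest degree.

The haversine formula gives a central angle δ ≈ 1.305 rad (74.7°) between the endpoints.
Interpolate at f = 0.20 with slerp weights a = sin((1−f)δ)/sin δ ≈ 0.896, b = sin(fδ)/sin δ ≈ 0.267.
p = a·p₁ + b·p₂ ≈ (0.528, 0.818, 0.228); φ = arcsin(p_z) ≈ 13.18°, λ = atan2(p_y, p_x) ≈ 57.16°.

≈ 13°N, 57°E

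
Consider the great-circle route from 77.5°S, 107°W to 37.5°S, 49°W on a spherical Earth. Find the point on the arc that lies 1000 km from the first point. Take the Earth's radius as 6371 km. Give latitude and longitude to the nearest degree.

≈ 72°S, 79°W

From cos δ = sin φ₁ sin φ₂ + cos φ₁ cos φ₂ cos Δλ, the central angle is δ ≈ 0.816 rad (46.7°). The total great-circle distance is δ·R ≈ 0.816 × 6371 ≈ 5197 km, so the target fraction is f = 1000/5197 ≈ 0.192.
Interpolate at f ≈ 0.192 with slerp weights a = sin((1−f)δ)/sin δ ≈ 0.841, b = sin(fδ)/sin δ ≈ 0.215.
p = a·p₁ + b·p₂ ≈ (0.059, -0.303, -0.951); φ = arcsin(p_z) ≈ -72.05°, λ = atan2(p_y, p_x) ≈ -79.05°.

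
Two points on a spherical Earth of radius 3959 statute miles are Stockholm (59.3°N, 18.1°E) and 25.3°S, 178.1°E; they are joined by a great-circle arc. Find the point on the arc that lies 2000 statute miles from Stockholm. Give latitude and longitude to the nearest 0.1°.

≈ 74.6°N, 88.2°E

The haversine formula gives a central angle δ ≈ 2.500 rad (143.2°) between the endpoints. The total great-circle distance is δ·R ≈ 2.500 × 3959 ≈ 9898 mi, so the target fraction is f = 2000/9898 ≈ 0.202.
Interpolate at f ≈ 0.202 with slerp weights a = sin((1−f)δ)/sin δ ≈ 1.523, b = sin(fδ)/sin δ ≈ 0.809.
p = a·p₁ + b·p₂ ≈ (0.008, 0.266, 0.964); φ = arcsin(p_z) ≈ 74.58°, λ = atan2(p_y, p_x) ≈ 88.21°.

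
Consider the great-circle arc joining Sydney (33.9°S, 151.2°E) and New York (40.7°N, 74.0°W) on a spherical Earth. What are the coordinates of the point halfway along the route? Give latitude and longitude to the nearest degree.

From cos δ = sin φ₁ sin φ₂ + cos φ₁ cos φ₂ cos Δλ, the central angle is δ ≈ 2.510 rad (143.8°).
Interpolate at f = 1/2 with slerp weights a = sin((1−f)δ)/sin δ ≈ 1.610, b = sin(fδ)/sin δ ≈ 1.610.
p = a·p₁ + b·p₂ ≈ (-0.835, -0.530, 0.152); φ = arcsin(p_z) ≈ 8.74°, λ = atan2(p_y, p_x) ≈ -147.61°.

≈ 9°N, 148°W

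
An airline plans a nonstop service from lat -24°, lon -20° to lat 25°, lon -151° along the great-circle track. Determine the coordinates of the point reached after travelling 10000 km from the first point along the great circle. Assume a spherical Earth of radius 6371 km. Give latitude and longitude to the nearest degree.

The haversine formula gives a central angle δ ≈ 2.368 rad (135.6°) between the endpoints. The total great-circle distance is δ·R ≈ 2.368 × 6371 ≈ 15084 km, so the target fraction is f = 10000/15084 ≈ 0.663.
Interpolate at f ≈ 0.663 with slerp weights a = sin((1−f)δ)/sin δ ≈ 1.024, b = sin(fδ)/sin δ ≈ 1.431.
p = a·p₁ + b·p₂ ≈ (-0.255, -0.949, 0.188); φ = arcsin(p_z) ≈ 10.84°, λ = atan2(p_y, p_x) ≈ -105.03°.

≈ lat 11°, lon -105°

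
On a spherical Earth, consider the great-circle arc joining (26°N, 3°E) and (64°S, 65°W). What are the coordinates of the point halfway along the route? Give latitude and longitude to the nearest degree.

≈ (22°S, 18°W)

Convert each endpoint to a unit vector on the sphere (x = cos φ cos λ, y = cos φ sin λ, z = sin φ).
The central angle between the endpoints is δ = arccos(p₁·p₂) ≈ 1.820 rad (104.3°).
Interpolate at f = 1/2 with slerp weights a = sin((1−f)δ)/sin δ ≈ 0.815, b = sin(fδ)/sin δ ≈ 0.815.
p = a·p₁ + b·p₂ ≈ (0.882, -0.285, -0.375); φ = arcsin(p_z) ≈ -22.03°, λ = atan2(p_y, p_x) ≈ -17.92°.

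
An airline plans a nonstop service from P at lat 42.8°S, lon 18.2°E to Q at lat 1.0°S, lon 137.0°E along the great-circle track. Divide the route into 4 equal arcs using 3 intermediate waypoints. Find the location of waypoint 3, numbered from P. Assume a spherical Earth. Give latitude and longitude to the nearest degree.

≈ lat 21°S, lon 117°E

Convert each endpoint to a unit vector on the sphere (x = cos φ cos λ, y = cos φ sin λ, z = sin φ).
The central angle between the endpoints is δ = arccos(p₁·p₂) ≈ 1.919 rad (110.0°).
Interpolate at f = 3/4 with slerp weights a = sin((1−f)δ)/sin δ ≈ 0.491, b = sin(fδ)/sin δ ≈ 1.055.
p = a·p₁ + b·p₂ ≈ (-0.429, 0.832, -0.352); φ = arcsin(p_z) ≈ -20.62°, λ = atan2(p_y, p_x) ≈ 117.28°.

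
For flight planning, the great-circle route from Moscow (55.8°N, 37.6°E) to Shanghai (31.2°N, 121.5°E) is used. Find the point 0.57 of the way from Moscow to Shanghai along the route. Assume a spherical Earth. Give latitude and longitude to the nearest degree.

Write both endpoints as unit vectors p₁, p₂ with components (cos φ cos λ, cos φ sin λ, sin φ).
The central angle between the endpoints is δ = arccos(p₁·p₂) ≈ 1.071 rad (61.3°).
Interpolate at f = 0.57 with slerp weights a = sin((1−f)δ)/sin δ ≈ 0.506, b = sin(fδ)/sin δ ≈ 0.653.
p = a·p₁ + b·p₂ ≈ (-0.066, 0.650, 0.757); φ = arcsin(p_z) ≈ 49.21°, λ = atan2(p_y, p_x) ≈ 95.83°.

≈ 49°N, 96°E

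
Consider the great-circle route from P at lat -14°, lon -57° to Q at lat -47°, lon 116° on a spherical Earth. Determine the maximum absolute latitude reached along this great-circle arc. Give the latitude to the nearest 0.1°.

≈ -84.7°

The great circle lies in the plane with unit normal n̂ = (p₁ × p₂)/|p₁ × p₂|.
Here n̂_z ≈ +0.092; the vertex latitude is φ_max = arccos|n̂_z| ≈ 84.7°.
Check via Clairaut: cos φ_max = |cos φ₁| · sin C = cos(14.0°)·sin(174.6°) ≈ 0.092, again giving ≈ 84.7°.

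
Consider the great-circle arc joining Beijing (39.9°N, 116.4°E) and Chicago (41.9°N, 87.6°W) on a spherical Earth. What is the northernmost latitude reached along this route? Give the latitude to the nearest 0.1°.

The great circle lies in the plane with unit normal n̂ = (p₁ × p₂)/|p₁ × p₂|.
Here n̂_z ≈ +0.233; the vertex latitude is φ_max = arccos|n̂_z| ≈ 76.5°.

≈ 76.5°N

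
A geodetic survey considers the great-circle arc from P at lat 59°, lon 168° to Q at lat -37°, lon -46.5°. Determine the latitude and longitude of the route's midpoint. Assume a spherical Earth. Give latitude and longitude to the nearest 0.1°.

≈ lat 28.3°, lon -84.4°

Convert each endpoint to a unit vector on the sphere (x = cos φ cos λ, y = cos φ sin λ, z = sin φ).
The central angle between the endpoints is δ = arccos(p₁·p₂) ≈ 2.596 rad (148.7°).
Interpolate at f = 1/2 with slerp weights a = sin((1−f)δ)/sin δ ≈ 1.856, b = sin(fδ)/sin δ ≈ 1.856.
p = a·p₁ + b·p₂ ≈ (0.085, -0.876, 0.474); φ = arcsin(p_z) ≈ 28.29°, λ = atan2(p_y, p_x) ≈ -84.44°.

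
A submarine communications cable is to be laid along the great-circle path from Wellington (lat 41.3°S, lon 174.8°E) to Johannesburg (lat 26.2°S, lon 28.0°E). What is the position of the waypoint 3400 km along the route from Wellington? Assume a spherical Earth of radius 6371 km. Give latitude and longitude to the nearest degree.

≈ lat 64°S, lon 139°E

The haversine formula gives a central angle δ ≈ 1.847 rad (105.8°) between the endpoints. The total great-circle distance is δ·R ≈ 1.847 × 6371 ≈ 11767 km, so the target fraction is f = 3400/11767 ≈ 0.289.
Interpolate at f ≈ 0.289 with slerp weights a = sin((1−f)δ)/sin δ ≈ 1.005, b = sin(fδ)/sin δ ≈ 0.529.
p = a·p₁ + b·p₂ ≈ (-0.333, 0.291, -0.897); φ = arcsin(p_z) ≈ -63.74°, λ = atan2(p_y, p_x) ≈ 138.85°.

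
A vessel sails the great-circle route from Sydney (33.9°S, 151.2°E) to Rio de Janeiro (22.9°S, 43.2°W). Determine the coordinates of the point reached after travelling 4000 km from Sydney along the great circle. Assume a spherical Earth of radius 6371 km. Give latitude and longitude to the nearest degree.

From cos δ = sin φ₁ sin φ₂ + cos φ₁ cos φ₂ cos Δλ, the central angle is δ ≈ 2.122 rad (121.6°). The total great-circle distance is δ·R ≈ 2.122 × 6371 ≈ 13518 km, so the target fraction is f = 4000/13518 ≈ 0.296.
Interpolate at f ≈ 0.296 with slerp weights a = sin((1−f)δ)/sin δ ≈ 1.170, b = sin(fδ)/sin δ ≈ 0.689.
p = a·p₁ + b·p₂ ≈ (-0.388, 0.033, -0.921); φ = arcsin(p_z) ≈ -67.07°, λ = atan2(p_y, p_x) ≈ 175.11°.

≈ (67°S, 175°E)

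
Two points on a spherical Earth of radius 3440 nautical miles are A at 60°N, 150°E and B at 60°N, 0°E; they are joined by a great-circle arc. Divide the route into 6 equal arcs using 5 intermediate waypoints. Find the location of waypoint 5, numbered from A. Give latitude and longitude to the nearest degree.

The haversine formula gives a central angle δ ≈ 1.008 rad (57.8°) between the endpoints.
Interpolate at f = 5/6 with slerp weights a = sin((1−f)δ)/sin δ ≈ 0.198, b = sin(fδ)/sin δ ≈ 0.880.
p = a·p₁ + b·p₂ ≈ (0.355, 0.049, 0.934); φ = arcsin(p_z) ≈ 69.02°, λ = atan2(p_y, p_x) ≈ 7.93°.

≈ 69°N, 8°E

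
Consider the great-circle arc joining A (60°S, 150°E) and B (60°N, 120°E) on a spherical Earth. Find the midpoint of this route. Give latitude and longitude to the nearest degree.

The haversine formula gives a central angle δ ≈ 2.134 rad (122.2°) between the endpoints.
Interpolate at f = 1/2 with slerp weights a = sin((1−f)δ)/sin δ ≈ 1.035, b = sin(fδ)/sin δ ≈ 1.035.
p = a·p₁ + b·p₂ ≈ (-0.707, 0.707, 0.000); φ = arcsin(p_z) ≈ 0.00°, λ = atan2(p_y, p_x) ≈ 135.00°.

≈ (0°N, 135°E)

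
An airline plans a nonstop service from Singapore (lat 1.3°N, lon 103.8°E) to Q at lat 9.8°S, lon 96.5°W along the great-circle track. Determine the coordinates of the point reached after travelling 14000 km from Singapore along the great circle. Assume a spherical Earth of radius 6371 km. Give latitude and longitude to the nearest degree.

≈ lat 20°S, lon 128°W

From cos δ = sin φ₁ sin φ₂ + cos φ₁ cos φ₂ cos Δλ, the central angle is δ ≈ 2.759 rad (158.1°). The total great-circle distance is δ·R ≈ 2.759 × 6371 ≈ 17580 km, so the target fraction is f = 14000/17580 ≈ 0.796.
Interpolate at f ≈ 0.796 with slerp weights a = sin((1−f)δ)/sin δ ≈ 1.428, b = sin(fδ)/sin δ ≈ 2.171.
p = a·p₁ + b·p₂ ≈ (-0.583, -0.739, -0.337); φ = arcsin(p_z) ≈ -19.71°, λ = atan2(p_y, p_x) ≈ -128.25°.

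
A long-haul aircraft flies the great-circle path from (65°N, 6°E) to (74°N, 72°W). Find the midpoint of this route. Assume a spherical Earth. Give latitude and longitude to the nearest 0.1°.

≈ (73.6°N, 23.3°W)

Convert each endpoint to a unit vector on the sphere (x = cos φ cos λ, y = cos φ sin λ, z = sin φ).
The central angle between the endpoints is δ = arccos(p₁·p₂) ≈ 0.461 rad (26.4°).
Interpolate at f = 1/2 with slerp weights a = sin((1−f)δ)/sin δ ≈ 0.514, b = sin(fδ)/sin δ ≈ 0.514.
p = a·p₁ + b·p₂ ≈ (0.260, -0.112, 0.959); φ = arcsin(p_z) ≈ 73.58°, λ = atan2(p_y, p_x) ≈ -23.33°.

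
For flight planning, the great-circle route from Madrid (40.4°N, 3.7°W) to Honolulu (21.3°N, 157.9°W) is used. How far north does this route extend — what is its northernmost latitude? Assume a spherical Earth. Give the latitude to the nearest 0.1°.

≈ 70.3°N

The great circle lies in the plane with unit normal n̂ = (p₁ × p₂)/|p₁ × p₂|.
Here n̂_z ≈ -0.337; the vertex latitude is φ_max = arccos|n̂_z| ≈ 70.3°.
Check via Clairaut: cos φ_max = |cos φ₁| · sin C = cos(40.4°)·sin(26.3°) ≈ 0.337, again giving ≈ 70.3°.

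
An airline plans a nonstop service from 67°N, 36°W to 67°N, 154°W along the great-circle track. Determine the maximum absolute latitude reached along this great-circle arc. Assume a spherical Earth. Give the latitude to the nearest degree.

The great circle lies in the plane with unit normal n̂ = (p₁ × p₂)/|p₁ × p₂|.
Here n̂_z ≈ -0.214; the vertex latitude is φ_max = arccos|n̂_z| ≈ 77.7°.

≈ 78°N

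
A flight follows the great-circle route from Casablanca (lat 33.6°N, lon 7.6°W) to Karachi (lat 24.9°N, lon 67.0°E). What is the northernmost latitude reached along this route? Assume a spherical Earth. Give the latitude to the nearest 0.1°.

≈ 36.1°N

The great circle lies in the plane with unit normal n̂ = (p₁ × p₂)/|p₁ × p₂|.
Here n̂_z ≈ +0.808; the vertex latitude is φ_max = arccos|n̂_z| ≈ 36.1°.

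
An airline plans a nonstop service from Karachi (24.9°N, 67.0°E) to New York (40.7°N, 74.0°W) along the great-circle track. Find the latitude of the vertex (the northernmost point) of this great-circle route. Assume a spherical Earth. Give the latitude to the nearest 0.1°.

≈ 63.4°N

The great circle lies in the plane with unit normal n̂ = (p₁ × p₂)/|p₁ × p₂|.
Here n̂_z ≈ -0.448; the vertex latitude is φ_max = arccos|n̂_z| ≈ 63.4°.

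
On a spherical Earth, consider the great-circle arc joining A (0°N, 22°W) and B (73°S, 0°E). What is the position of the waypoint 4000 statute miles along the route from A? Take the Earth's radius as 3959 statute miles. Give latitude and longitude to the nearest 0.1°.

≈ (57.3°S, 11.7°W)

The haversine formula gives a central angle δ ≈ 1.296 rad (74.3°) between the endpoints. The total great-circle distance is δ·R ≈ 1.296 × 3959 ≈ 5132 mi, so the target fraction is f = 4000/5132 ≈ 0.779.
Interpolate at f ≈ 0.779 with slerp weights a = sin((1−f)δ)/sin δ ≈ 0.293, b = sin(fδ)/sin δ ≈ 0.880.
p = a·p₁ + b·p₂ ≈ (0.529, -0.110, -0.842); φ = arcsin(p_z) ≈ -57.30°, λ = atan2(p_y, p_x) ≈ -11.72°.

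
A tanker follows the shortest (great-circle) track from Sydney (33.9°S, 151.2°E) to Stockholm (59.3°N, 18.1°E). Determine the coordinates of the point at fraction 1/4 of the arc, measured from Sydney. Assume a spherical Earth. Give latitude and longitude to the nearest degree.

Convert each endpoint to a unit vector on the sphere (x = cos φ cos λ, y = cos φ sin λ, z = sin φ).
The central angle between the endpoints is δ = arccos(p₁·p₂) ≈ 2.448 rad (140.3°).
Interpolate at f = 1/4 with slerp weights a = sin((1−f)δ)/sin δ ≈ 1.510, b = sin(fδ)/sin δ ≈ 0.899.
p = a·p₁ + b·p₂ ≈ (-0.662, 0.746, -0.069); φ = arcsin(p_z) ≈ -3.96°, λ = atan2(p_y, p_x) ≈ 131.57°.

≈ 4°S, 132°E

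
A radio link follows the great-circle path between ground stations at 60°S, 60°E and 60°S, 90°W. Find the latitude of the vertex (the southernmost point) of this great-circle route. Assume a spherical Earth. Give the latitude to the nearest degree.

≈ 82°S

The great circle lies in the plane with unit normal n̂ = (p₁ × p₂)/|p₁ × p₂|.
Here n̂_z ≈ -0.148; the vertex latitude is φ_max = arccos|n̂_z| ≈ 81.5°.
Check via Clairaut: cos φ_max = |cos φ₁| · sin C = cos(60.0°)·sin(162.8°) ≈ 0.148, again giving ≈ 81.5°.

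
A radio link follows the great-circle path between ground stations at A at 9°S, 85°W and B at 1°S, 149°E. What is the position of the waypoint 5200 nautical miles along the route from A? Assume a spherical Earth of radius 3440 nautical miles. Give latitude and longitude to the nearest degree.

From cos δ = sin φ₁ sin φ₂ + cos φ₁ cos φ₂ cos Δλ, the central angle is δ ≈ 2.187 rad (125.3°). The total great-circle distance is δ·R ≈ 2.187 × 3440 ≈ 7522 nmi, so the target fraction is f = 5200/7522 ≈ 0.691.
Interpolate at f ≈ 0.691 with slerp weights a = sin((1−f)δ)/sin δ ≈ 0.766, b = sin(fδ)/sin δ ≈ 1.223.
p = a·p₁ + b·p₂ ≈ (-0.982, -0.124, -0.141); φ = arcsin(p_z) ≈ -8.11°, λ = atan2(p_y, p_x) ≈ -172.83°.

≈ 8°S, 173°W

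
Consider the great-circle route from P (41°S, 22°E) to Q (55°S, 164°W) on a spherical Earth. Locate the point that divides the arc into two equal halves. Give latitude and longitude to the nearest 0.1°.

Convert each endpoint to a unit vector on the sphere (x = cos φ cos λ, y = cos φ sin λ, z = sin φ).
The central angle between the endpoints is δ = arccos(p₁·p₂) ≈ 1.464 rad (83.9°).
Interpolate at f = 1/2 with slerp weights a = sin((1−f)δ)/sin δ ≈ 0.672, b = sin(fδ)/sin δ ≈ 0.672.
p = a·p₁ + b·p₂ ≈ (0.100, 0.084, -0.991); φ = arcsin(p_z) ≈ -82.52°, λ = atan2(p_y, p_x) ≈ 40.02°.

≈ (82.5°S, 40.0°E)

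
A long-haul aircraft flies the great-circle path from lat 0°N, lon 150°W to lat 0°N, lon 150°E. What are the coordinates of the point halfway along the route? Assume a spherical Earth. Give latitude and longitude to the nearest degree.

Write both endpoints as unit vectors p₁, p₂ with components (cos φ cos λ, cos φ sin λ, sin φ).
The central angle between the endpoints is δ = arccos(p₁·p₂) ≈ 1.047 rad (60.0°).
Interpolate at f = 1/2 with slerp weights a = sin((1−f)δ)/sin δ ≈ 0.577, b = sin(fδ)/sin δ ≈ 0.577.
p = a·p₁ + b·p₂ ≈ (-1.000, 0.000, 0.000); φ = arcsin(p_z) ≈ 0.00°, λ = atan2(p_y, p_x) ≈ 180.00°.

≈ lat 0°N, lon 180°E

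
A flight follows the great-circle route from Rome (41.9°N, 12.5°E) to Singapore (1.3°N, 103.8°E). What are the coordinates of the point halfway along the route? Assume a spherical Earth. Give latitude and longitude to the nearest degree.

From cos δ = sin φ₁ sin φ₂ + cos φ₁ cos φ₂ cos Δλ, the central angle is δ ≈ 1.573 rad (90.1°).
Interpolate at f = 1/2 with slerp weights a = sin((1−f)δ)/sin δ ≈ 0.708, b = sin(fδ)/sin δ ≈ 0.708.
p = a·p₁ + b·p₂ ≈ (0.346, 0.801, 0.489); φ = arcsin(p_z) ≈ 29.25°, λ = atan2(p_y, p_x) ≈ 66.67°.

≈ 29°N, 67°E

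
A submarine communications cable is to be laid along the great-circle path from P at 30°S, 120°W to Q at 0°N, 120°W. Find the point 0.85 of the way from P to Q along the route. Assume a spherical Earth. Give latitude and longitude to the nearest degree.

≈ 5°S, 120°W

The haversine formula gives a central angle δ ≈ 0.524 rad (30.0°) between the endpoints.
Interpolate at f = 0.85 with slerp weights a = sin((1−f)δ)/sin δ ≈ 0.157, b = sin(fδ)/sin δ ≈ 0.861.
p = a·p₁ + b·p₂ ≈ (-0.498, -0.863, -0.078); φ = arcsin(p_z) ≈ -4.50°, λ = atan2(p_y, p_x) ≈ -120.00°.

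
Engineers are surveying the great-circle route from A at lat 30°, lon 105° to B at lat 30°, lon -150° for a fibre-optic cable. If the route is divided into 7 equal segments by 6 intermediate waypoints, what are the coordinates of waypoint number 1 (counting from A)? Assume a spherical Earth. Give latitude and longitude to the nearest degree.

≈ lat 36°, lon 118°

Convert each endpoint to a unit vector on the sphere (x = cos φ cos λ, y = cos φ sin λ, z = sin φ).
The central angle between the endpoints is δ = arccos(p₁·p₂) ≈ 1.515 rad (86.8°).
Interpolate at f = 1/7 with slerp weights a = sin((1−f)δ)/sin δ ≈ 0.965, b = sin(fδ)/sin δ ≈ 0.215.
p = a·p₁ + b·p₂ ≈ (-0.378, 0.714, 0.590); φ = arcsin(p_z) ≈ 36.15°, λ = atan2(p_y, p_x) ≈ 117.87°.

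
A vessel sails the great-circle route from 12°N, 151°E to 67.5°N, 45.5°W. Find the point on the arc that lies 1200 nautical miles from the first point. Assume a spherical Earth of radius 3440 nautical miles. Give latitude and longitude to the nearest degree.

≈ 32°N, 154°E

Convert each endpoint to a unit vector on the sphere (x = cos φ cos λ, y = cos φ sin λ, z = sin φ).
The central angle between the endpoints is δ = arccos(p₁·p₂) ≈ 1.738 rad (99.6°). The total great-circle distance is δ·R ≈ 1.738 × 3440 ≈ 5980 nmi, so the target fraction is f = 1200/5980 ≈ 0.201.
Interpolate at f ≈ 0.201 with slerp weights a = sin((1−f)δ)/sin δ ≈ 0.998, b = sin(fδ)/sin δ ≈ 0.347.
p = a·p₁ + b·p₂ ≈ (-0.760, 0.378, 0.528); φ = arcsin(p_z) ≈ 31.85°, λ = atan2(p_y, p_x) ≈ 153.54°.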